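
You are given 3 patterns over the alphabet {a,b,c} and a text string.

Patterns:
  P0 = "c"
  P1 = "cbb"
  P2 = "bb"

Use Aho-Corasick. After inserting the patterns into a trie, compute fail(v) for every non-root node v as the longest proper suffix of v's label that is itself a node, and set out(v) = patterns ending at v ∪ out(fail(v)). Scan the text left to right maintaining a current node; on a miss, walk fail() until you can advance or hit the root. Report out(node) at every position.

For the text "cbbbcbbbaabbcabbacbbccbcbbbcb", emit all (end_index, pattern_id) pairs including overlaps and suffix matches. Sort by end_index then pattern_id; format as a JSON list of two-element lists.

Construct AC machine:
Trie nodes:
  0='ε' goto b→4 c→1
  1='c' goto b→2  ←P0
  2='cb' goto b→3
  3='cbb' goto ·  ←P1
  4='b' goto b→5
  5='bb' goto ·  ←P2

Failure links (BFS by depth):
  fail(1) 'c': from fail(0)=0 chase 'c': 0 ⇒ 0;  out={0}∪out(0)={0}
  fail(4) 'b': from fail(0)=0 chase 'b': 0 ⇒ 0;  out=∅∪out(0)=∅
  fail(2) 'cb': from fail(1)=0 chase 'b': 0 ⇒ 4;  out=∅∪out(4)=∅
  fail(5) 'bb': from fail(4)=0 chase 'b': 0 ⇒ 4;  out={2}∪out(4)={2}
  fail(3) 'cbb': from fail(2)=4 chase 'b': 4 ⇒ 5;  out={1}∪out(5)={1,2}

Text stream:
i=0 'c': node 0→1  ** P0@[0:0]
i=1 'b': node 1→2
i=2 'b': node 2→3  ** P1@[0:2],P2@[1:2]
i=3 'b': node 3→5 (via fail)  ** P2@[2:3]
i=4 'c': node 5→1 (via fail)  ** P0@[4:4]
i=5 'b': node 1→2
i=6 'b': node 2→3  ** P1@[4:6],P2@[5:6]
i=7 'b': node 3→5 (via fail)  ** P2@[6:7]
i=8 'a': node 5→0 (via fail)
i=9 'a': node 0→0
i=10 'b': node 0→4
i=11 'b': node 4→5  ** P2@[10:11]
i=12 'c': node 5→1 (via fail)  ** P0@[12:12]
i=13 'a': node 1→0 (via fail)
i=14 'b': node 0→4
i=15 'b': node 4→5  ** P2@[14:15]
i=16 'a': node 5→0 (via fail)
i=17 'c': node 0→1  ** P0@[17:17]
i=18 'b': node 1→2
i=19 'b': node 2→3  ** P1@[17:19],P2@[18:19]
i=20 'c': node 3→1 (via fail)  ** P0@[20:20]
i=21 'c': node 1→1 (via fail)  ** P0@[21:21]
i=22 'b': node 1→2
i=23 'c': node 2→1 (via fail)  ** P0@[23:23]
i=24 'b': node 1→2
i=25 'b': node 2→3  ** P1@[23:25],P2@[24:25]
i=26 'b': node 3→5 (via fail)  ** P2@[25:26]
i=27 'c': node 5→1 (via fail)  ** P0@[27:27]
i=28 'b': node 1→2

Result: [[0,0],[2,1],[2,2],[3,2],[4,0],[6,1],[6,2],[7,2],[11,2],[12,0],[15,2],[17,0],[19,1],[19,2],[20,0],[21,0],[23,0],[25,1],[25,2],[26,2],[27,0]]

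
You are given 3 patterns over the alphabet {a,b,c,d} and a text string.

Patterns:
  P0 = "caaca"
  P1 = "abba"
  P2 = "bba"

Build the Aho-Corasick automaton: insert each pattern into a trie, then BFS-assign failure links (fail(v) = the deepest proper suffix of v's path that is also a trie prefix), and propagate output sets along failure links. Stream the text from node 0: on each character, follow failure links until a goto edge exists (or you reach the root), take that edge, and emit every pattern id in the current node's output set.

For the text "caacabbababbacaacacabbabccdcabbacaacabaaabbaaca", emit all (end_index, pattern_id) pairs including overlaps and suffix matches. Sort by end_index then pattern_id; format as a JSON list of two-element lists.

Build automaton:
Trie (insert patterns):
  n0 'ε': a→6 b→10 c→1
  n1 'c': a→2
  n2 'ca': a→3
  n3 'caa': c→4
  n4 'caac': a→5
  n5 'caaca': ·  ←P0
  n6 'a': b→7
  n7 'ab': b→8
  n8 'abb': a→9
  n9 'abba': ·  ←P1
  n10 'b': b→11
  n11 'bb': a→12
  n12 'bba': ·  ←P2

Failure links (BFS by depth):
  n1('c'): parent n0 fail=0; on 'c' 0 → fail=0;  out ∅∪∅=∅
  n6('a'): parent n0 fail=0; on 'a' 0 → fail=0;  out ∅∪∅=∅
  n10('b'): parent n0 fail=0; on 'b' 0 → fail=0;  out ∅∪∅=∅
  n2('ca'): parent n1 fail=0; on 'a' 0 → fail=6;  out ∅∪∅=∅
  n7('ab'): parent n6 fail=0; on 'b' 0 → fail=10;  out ∅∪∅=∅
  n11('bb'): parent n10 fail=0; on 'b' 0 → fail=10;  out ∅∪∅=∅
  n3('caa'): parent n2 fail=6; on 'a' 6→0 → fail=6;  out ∅∪∅=∅
  n8('abb'): parent n7 fail=10; on 'b' 10 → fail=11;  out ∅∪∅=∅
  n12('bba'): parent n11 fail=10; on 'a' 10→0 → fail=6;  out {2}∪∅={2}
  n4('caac'): parent n3 fail=6; on 'c' 6→0 → fail=1;  out ∅∪∅=∅
  n9('abba'): parent n8 fail=11; on 'a' 11 → fail=12;  out {1}∪{2}={1,2}
  n5('caaca'): parent n4 fail=1; on 'a' 1 → fail=2;  out {0}∪∅={0}

Text stream:
i=0 'c': node 0→1
i=1 'a': node 1→2
i=2 'a': node 2→3
i=3 'c': node 3→4
i=4 'a': node 4→5  ** P0@[0:4]
i=5 'b': node 5→7 (fail-walked)
i=6 'b': node 7→8
i=7 'a': node 8→9  ** P1@[4:7],P2@[5:7]
i=8 'b': node 9→7 (fail-walked)
i=9 'a': node 7→6 (fail-walked)
i=10 'b': node 6→7
i=11 'b': node 7→8
i=12 'a': node 8→9  ** P1@[9:12],P2@[10:12]
i=13 'c': node 9→1 (fail-walked)
i=14 'a': node 1→2
i=15 'a': node 2→3
i=16 'c': node 3→4
i=17 'a': node 4→5  ** P0@[13:17]
i=18 'c': node 5→1 (fail-walked)
i=19 'a': node 1→2
i=20 'b': node 2→7 (fail-walked)
i=21 'b': node 7→8
i=22 'a': node 8→9  ** P1@[19:22],P2@[20:22]
i=23 'b': node 9→7 (fail-walked)
i=24 'c': node 7→1 (fail-walked)
i=25 'c': node 1→1 (fail-walked)
i=26 'd': node 1→0 (fail-walked)
i=27 'c': node 0→1
i=28 'a': node 1→2
i=29 'b': node 2→7 (fail-walked)
i=30 'b': node 7→8
i=31 'a': node 8→9  ** P1@[28:31],P2@[29:31]
i=32 'c': node 9→1 (fail-walked)
i=33 'a': node 1→2
i=34 'a': node 2→3
i=35 'c': node 3→4
i=36 'a': node 4→5  ** P0@[32:36]
i=37 'b': node 5→7 (fail-walked)
i=38 'a': node 7→6 (fail-walked)
i=39 'a': node 6→6 (fail-walked)
i=40 'a': node 6→6 (fail-walked)
i=41 'b': node 6→7
i=42 'b': node 7→8
i=43 'a': node 8→9  ** P1@[40:43],P2@[41:43]
i=44 'a': node 9→6 (fail-walked)
i=45 'c': node 6→1 (fail-walked)
i=46 'a': node 1→2

All matches (sorted): [[4,0],[7,1],[7,2],[12,1],[12,2],[17,0],[22,1],[22,2],[31,1],[31,2],[36,0],[43,1],[43,2]]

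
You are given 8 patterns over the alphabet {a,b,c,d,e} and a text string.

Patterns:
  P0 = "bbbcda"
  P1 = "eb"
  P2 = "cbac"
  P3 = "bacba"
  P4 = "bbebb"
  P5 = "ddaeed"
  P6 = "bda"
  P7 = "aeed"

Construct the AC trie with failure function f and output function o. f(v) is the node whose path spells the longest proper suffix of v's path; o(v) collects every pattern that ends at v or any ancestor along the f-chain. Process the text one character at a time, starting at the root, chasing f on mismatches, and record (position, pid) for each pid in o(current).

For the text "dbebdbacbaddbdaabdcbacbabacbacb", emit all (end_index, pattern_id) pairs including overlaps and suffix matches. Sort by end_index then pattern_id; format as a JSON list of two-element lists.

Construct AC machine:
Trie nodes:
  n0 'ε': a→28 b→1 c→9 d→20 e→7
  n1 'b': a→13 b→2 d→26
  n2 'bb': b→3 e→17
  n3 'bbb': c→4
  n4 'bbbc': d→5
  n5 'bbbcd': a→6
  n6 'bbbcda': ·  ←P0
  n7 'e': b→8
  n8 'eb': ·  ←P1
  n9 'c': b→10
  n10 'cb': a→11
  n11 'cba': c→12
  n12 'cbac': ·  ←P2
  n13 'ba': c→14
  n14 'bac': b→15
  n15 'bacb': a→16
  n16 'bacba': ·  ←P3
  n17 'bbe': b→18
  n18 'bbeb': b→19
  n19 'bbebb': ·  ←P4
  n20 'd': d→21
  n21 'dd': a→22
  n22 'dda': e→23
  n23 'ddae': e→24
  n24 'ddaee': d→25
  n25 'ddaeed': ·  ←P5
  n26 'bd': a→27
  n27 'bda': ·  ←P6
  n28 'a': e→29
  n29 'ae': e→30
  n30 'aee': d→31
  n31 'aeed': ·  ←P7

Failure links (BFS by depth):
  n1('b'): parent n0 fail=0; on 'b' 0 → fail=0;  out ∅∪∅=∅
  n7('e'): parent n0 fail=0; on 'e' 0 → fail=0;  out ∅∪∅=∅
  n9('c'): parent n0 fail=0; on 'c' 0 → fail=0;  out ∅∪∅=∅
  n20('d'): parent n0 fail=0; on 'd' 0 → fail=0;  out ∅∪∅=∅
  n28('a'): parent n0 fail=0; on 'a' 0 → fail=0;  out ∅∪∅=∅
  n2('bb'): parent n1 fail=0; on 'b' 0 → fail=1;  out ∅∪∅=∅
  n8('eb'): parent n7 fail=0; on 'b' 0 → fail=1;  out {1}∪∅={1}
  n10('cb'): parent n9 fail=0; on 'b' 0 → fail=1;  out ∅∪∅=∅
  n13('ba'): parent n1 fail=0; on 'a' 0 → fail=28;  out ∅∪∅=∅
  n21('dd'): parent n20 fail=0; on 'd' 0 → fail=20;  out ∅∪∅=∅
  n26('bd'): parent n1 fail=0; on 'd' 0 → fail=20;  out ∅∪∅=∅
  n29('ae'): parent n28 fail=0; on 'e' 0 → fail=7;  out ∅∪∅=∅
  n3('bbb'): parent n2 fail=1; on 'b' 1 → fail=2;  out ∅∪∅=∅
  n11('cba'): parent n10 fail=1; on 'a' 1 → fail=13;  out ∅∪∅=∅
  n14('bac'): parent n13 fail=28; on 'c' 28→0 → fail=9;  out ∅∪∅=∅
  n17('bbe'): parent n2 fail=1; on 'e' 1→0 → fail=7;  out ∅∪∅=∅
  n22('dda'): parent n21 fail=20; on 'a' 20→0 → fail=28;  out ∅∪∅=∅
  n27('bda'): parent n26 fail=20; on 'a' 20→0 → fail=28;  out {6}∪∅={6}
  n30('aee'): parent n29 fail=7; on 'e' 7→0 → fail=7;  out ∅∪∅=∅
  n4('bbbc'): parent n3 fail=2; on 'c' 2→1→0 → fail=9;  out ∅∪∅=∅
  n12('cbac'): parent n11 fail=13; on 'c' 13 → fail=14;  out {2}∪∅={2}
  n15('bacb'): parent n14 fail=9; on 'b' 9 → fail=10;  out ∅∪∅=∅
  n18('bbeb'): parent n17 fail=7; on 'b' 7 → fail=8;  out ∅∪{1}={1}
  n23('ddae'): parent n22 fail=28; on 'e' 28 → fail=29;  out ∅∪∅=∅
  n31('aeed'): parent n30 fail=7; on 'd' 7→0 → fail=20;  out {7}∪∅={7}
  n5('bbbcd'): parent n4 fail=9; on 'd' 9→0 → fail=20;  out ∅∪∅=∅
  n16('bacba'): parent n15 fail=10; on 'a' 10 → fail=11;  out {3}∪∅={3}
  n19('bbebb'): parent n18 fail=8; on 'b' 8→1 → fail=2;  out {4}∪∅={4}
  n24('ddaee'): parent n23 fail=29; on 'e' 29 → fail=30;  out ∅∪∅=∅
  n6('bbbcda'): parent n5 fail=20; on 'a' 20→0 → fail=28;  out {0}∪∅={0}
  n25('ddaeed'): parent n24 fail=30; on 'd' 30 → fail=31;  out {5}∪{7}={5,7}

Text stream:
[0] read 'd'  n0⇒n20
[1] read 'b'  n20⇒n1 (via fail)
[2] read 'e'  n1⇒n7 (via fail)
[3] read 'b'  n7⇒n8  → match P1@[2:3]
[4] read 'd'  n8⇒n26 (via fail)
[5] read 'b'  n26⇒n1 (via fail)
[6] read 'a'  n1⇒n13
[7] read 'c'  n13⇒n14
[8] read 'b'  n14⇒n15
[9] read 'a'  n15⇒n16  → match P3@[5:9]
[10] read 'd'  n16⇒n20 (via fail)
[11] read 'd'  n20⇒n21
[12] read 'b'  n21⇒n1 (via fail)
[13] read 'd'  n1⇒n26
[14] read 'a'  n26⇒n27  → match P6@[12:14]
[15] read 'a'  n27⇒n28 (via fail)
[16] read 'b'  n28⇒n1 (via fail)
[17] read 'd'  n1⇒n26
[18] read 'c'  n26⇒n9 (via fail)
[19] read 'b'  n9⇒n10
[20] read 'a'  n10⇒n11
[21] read 'c'  n11⇒n12  → match P2@[18:21]
[22] read 'b'  n12⇒n15 (via fail)
[23] read 'a'  n15⇒n16  → match P3@[19:23]
[24] read 'b'  n16⇒n1 (via fail)
[25] read 'a'  n1⇒n13
[26] read 'c'  n13⇒n14
[27] read 'b'  n14⇒n15
[28] read 'a'  n15⇒n16  → match P3@[24:28]
[29] read 'c'  n16⇒n12 (via fail)  → match P2@[26:29]
[30] read 'b'  n12⇒n15 (via fail)

Matches: [[3,1],[9,3],[14,6],[21,2],[23,3],[28,3],[29,2]]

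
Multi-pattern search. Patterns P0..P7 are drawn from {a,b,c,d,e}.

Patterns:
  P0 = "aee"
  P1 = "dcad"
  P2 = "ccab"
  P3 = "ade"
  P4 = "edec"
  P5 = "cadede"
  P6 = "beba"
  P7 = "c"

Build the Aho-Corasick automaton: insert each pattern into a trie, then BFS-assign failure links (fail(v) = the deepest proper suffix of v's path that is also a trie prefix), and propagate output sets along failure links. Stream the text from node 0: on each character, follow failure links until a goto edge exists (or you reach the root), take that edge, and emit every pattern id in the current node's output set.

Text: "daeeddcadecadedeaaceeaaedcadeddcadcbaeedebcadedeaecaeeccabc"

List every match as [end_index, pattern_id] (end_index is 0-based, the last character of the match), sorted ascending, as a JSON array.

Construct AC machine:
Trie nodes:
  n0 'ε': a→1 b→23 c→8 d→4 e→14
  n1 'a': d→12 e→2
  n2 'ae': e→3
  n3 'aee': ·  ←P0
  n4 'd': c→5
  n5 'dc': a→6
  n6 'dca': d→7
  n7 'dcad': ·  ←P1
  n8 'c': a→18 c→9  ←P7
  n9 'cc': a→10
  n10 'cca': b→11
  n11 'ccab': ·  ←P2
  n12 'ad': e→13
  n13 'ade': ·  ←P3
  n14 'e': d→15
  n15 'ed': e→16
  n16 'ede': c→17
  n17 'edec': ·  ←P4
  n18 'ca': d→19
  n19 'cad': e→20
  n20 'cade': d→21
  n21 'caded': e→22
  n22 'cadede': ·  ←P5
  n23 'b': e→24
  n24 'be': b→25
  n25 'beb': a→26
  n26 'beba': ·  ←P6

Failure links (BFS by depth):
  n1('a'): parent n0 fail=0; on 'a' 0 → fail=0;  out ∅∪∅=∅
  n4('d'): parent n0 fail=0; on 'd' 0 → fail=0;  out ∅∪∅=∅
  n8('c'): parent n0 fail=0; on 'c' 0 → fail=0;  out {7}∪∅={7}
  n14('e'): parent n0 fail=0; on 'e' 0 → fail=0;  out ∅∪∅=∅
  n23('b'): parent n0 fail=0; on 'b' 0 → fail=0;  out ∅∪∅=∅
  n2('ae'): parent n1 fail=0; on 'e' 0 → fail=14;  out ∅∪∅=∅
  n5('dc'): parent n4 fail=0; on 'c' 0 → fail=8;  out ∅∪{7}={7}
  n9('cc'): parent n8 fail=0; on 'c' 0 → fail=8;  out ∅∪{7}={7}
  n12('ad'): parent n1 fail=0; on 'd' 0 → fail=4;  out ∅∪∅=∅
  n15('ed'): parent n14 fail=0; on 'd' 0 → fail=4;  out ∅∪∅=∅
  n18('ca'): parent n8 fail=0; on 'a' 0 → fail=1;  out ∅∪∅=∅
  n24('be'): parent n23 fail=0; on 'e' 0 → fail=14;  out ∅∪∅=∅
  n3('aee'): parent n2 fail=14; on 'e' 14→0 → fail=14;  out {0}∪∅={0}
  n6('dca'): parent n5 fail=8; on 'a' 8 → fail=18;  out ∅∪∅=∅
  n10('cca'): parent n9 fail=8; on 'a' 8 → fail=18;  out ∅∪∅=∅
  n13('ade'): parent n12 fail=4; on 'e' 4→0 → fail=14;  out {3}∪∅={3}
  n16('ede'): parent n15 fail=4; on 'e' 4→0 → fail=14;  out ∅∪∅=∅
  n19('cad'): parent n18 fail=1; on 'd' 1 → fail=12;  out ∅∪∅=∅
  n25('beb'): parent n24 fail=14; on 'b' 14→0 → fail=23;  out ∅∪∅=∅
  n7('dcad'): parent n6 fail=18; on 'd' 18 → fail=19;  out {1}∪∅={1}
  n11('ccab'): parent n10 fail=18; on 'b' 18→1→0 → fail=23;  out {2}∪∅={2}
  n17('edec'): parent n16 fail=14; on 'c' 14→0 → fail=8;  out {4}∪{7}={4,7}
  n20('cade'): parent n19 fail=12; on 'e' 12 → fail=13;  out ∅∪{3}={3}
  n26('beba'): parent n25 fail=23; on 'a' 23→0 → fail=1;  out {6}∪∅={6}
  n21('caded'): parent n20 fail=13; on 'd' 13→14 → fail=15;  out ∅∪∅=∅
  n22('cadede'): parent n21 fail=15; on 'e' 15 → fail=16;  out {5}∪∅={5}

Run:
pos 0 'd': at 4
pos 1 'a': at 1 (fail-walked)
pos 2 'e': at 2
pos 3 'e': at 3  → match P0@[1:3]
pos 4 'd': at 15 (fail-walked)
pos 5 'd': at 4 (fail-walked)
pos 6 'c': at 5  → match P7@[6:6]
pos 7 'a': at 6
pos 8 'd': at 7  → match P1@[5:8]
pos 9 'e': at 20 (fail-walked)  → match P3@[7:9]
pos 10 'c': at 8 (fail-walked)  → match P7@[10:10]
pos 11 'a': at 18
pos 12 'd': at 19
pos 13 'e': at 20  → match P3@[11:13]
pos 14 'd': at 21
pos 15 'e': at 22  → match P5@[10:15]
pos 16 'a': at 1 (fail-walked)
pos 17 'a': at 1 (fail-walked)
pos 18 'c': at 8 (fail-walked)  → match P7@[18:18]
pos 19 'e': at 14 (fail-walked)
pos 20 'e': at 14 (fail-walked)
pos 21 'a': at 1 (fail-walked)
pos 22 'a': at 1 (fail-walked)
pos 23 'e': at 2
pos 24 'd': at 15 (fail-walked)
pos 25 'c': at 5 (fail-walked)  → match P7@[25:25]
pos 26 'a': at 6
pos 27 'd': at 7  → match P1@[24:27]
pos 28 'e': at 20 (fail-walked)  → match P3@[26:28]
pos 29 'd': at 21
pos 30 'd': at 4 (fail-walked)
pos 31 'c': at 5  → match P7@[31:31]
pos 32 'a': at 6
pos 33 'd': at 7  → match P1@[30:33]
pos 34 'c': at 5 (fail-walked)  → match P7@[34:34]
pos 35 'b': at 23 (fail-walked)
pos 36 'a': at 1 (fail-walked)
pos 37 'e': at 2
pos 38 'e': at 3  → match P0@[36:38]
pos 39 'd': at 15 (fail-walked)
pos 40 'e': at 16
pos 41 'b': at 23 (fail-walked)
pos 42 'c': at 8 (fail-walked)  → match P7@[42:42]
pos 43 'a': at 18
pos 44 'd': at 19
pos 45 'e': at 20  → match P3@[43:45]
pos 46 'd': at 21
pos 47 'e': at 22  → match P5@[42:47]
pos 48 'a': at 1 (fail-walked)
pos 49 'e': at 2
pos 50 'c': at 8 (fail-walked)  → match P7@[50:50]
pos 51 'a': at 18
pos 52 'e': at 2 (fail-walked)
pos 53 'e': at 3  → match P0@[51:53]
pos 54 'c': at 8 (fail-walked)  → match P7@[54:54]
pos 55 'c': at 9  → match P7@[55:55]
pos 56 'a': at 10
pos 57 'b': at 11  → match P2@[54:57]
pos 58 'c': at 8 (fail-walked)  → match P7@[58:58]

Result: [[3,0],[6,7],[8,1],[9,3],[10,7],[13,3],[15,5],[18,7],[25,7],[27,1],[28,3],[31,7],[33,1],[34,7],[38,0],[42,7],[45,3],[47,5],[50,7],[53,0],[54,7],[55,7],[57,2],[58,7]]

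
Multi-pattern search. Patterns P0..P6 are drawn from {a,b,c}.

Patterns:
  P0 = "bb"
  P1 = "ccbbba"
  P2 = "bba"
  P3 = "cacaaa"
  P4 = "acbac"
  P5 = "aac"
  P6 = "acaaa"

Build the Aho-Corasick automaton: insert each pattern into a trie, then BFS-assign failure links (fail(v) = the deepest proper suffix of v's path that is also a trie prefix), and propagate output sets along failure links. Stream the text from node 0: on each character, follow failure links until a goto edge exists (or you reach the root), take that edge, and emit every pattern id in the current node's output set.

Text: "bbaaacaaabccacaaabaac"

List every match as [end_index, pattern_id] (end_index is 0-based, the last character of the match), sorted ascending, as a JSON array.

Build automaton:
Trie nodes:
  n0 'ε': a→15 b→1 c→3
  n1 'b': b→2
  n2 'bb': a→9  ←P0
  n3 'c': a→10 c→4
  n4 'cc': b→5
  n5 'ccb': b→6
  n6 'ccbb': b→7
  n7 'ccbbb': a→8
  n8 'ccbbba': ·  ←P1
  n9 'bba': ·  ←P2
  n10 'ca': c→11
  n11 'cac': a→12
  n12 'caca': a→13
  n13 'cacaa': a→14
  n14 'cacaaa': ·  ←P3
  n15 'a': a→20 c→16
  n16 'ac': a→22 b→17
  n17 'acb': a→18
  n18 'acba': c→19
  n19 'acbac': ·  ←P4
  n20 'aa': c→21
  n21 'aac': ·  ←P5
  n22 'aca': a→23
  n23 'acaa': a→24
  n24 'acaaa': ·  ←P6

Failure links (BFS by depth):
  fail(1) 'b': from fail(0)=0 chase 'b': 0 ⇒ 0;  out=∅∪out(0)=∅
  fail(3) 'c': from fail(0)=0 chase 'c': 0 ⇒ 0;  out=∅∪out(0)=∅
  fail(15) 'a': from fail(0)=0 chase 'a': 0 ⇒ 0;  out=∅∪out(0)=∅
  fail(2) 'bb': from fail(1)=0 chase 'b': 0 ⇒ 1;  out={0}∪out(1)={0}
  fail(4) 'cc': from fail(3)=0 chase 'c': 0 ⇒ 3;  out=∅∪out(3)=∅
  fail(10) 'ca': from fail(3)=0 chase 'a': 0 ⇒ 15;  out=∅∪out(15)=∅
  fail(16) 'ac': from fail(15)=0 chase 'c': 0 ⇒ 3;  out=∅∪out(3)=∅
  fail(20) 'aa': from fail(15)=0 chase 'a': 0 ⇒ 15;  out=∅∪out(15)=∅
  fail(5) 'ccb': from fail(4)=3 chase 'b': 3→0 ⇒ 1;  out=∅∪out(1)=∅
  fail(9) 'bba': from fail(2)=1 chase 'a': 1→0 ⇒ 15;  out={2}∪out(15)={2}
  fail(11) 'cac': from fail(10)=15 chase 'c': 15 ⇒ 16;  out=∅∪out(16)=∅
  fail(17) 'acb': from fail(16)=3 chase 'b': 3→0 ⇒ 1;  out=∅∪out(1)=∅
  fail(21) 'aac': from fail(20)=15 chase 'c': 15 ⇒ 16;  out={5}∪out(16)={5}
  fail(22) 'aca': from fail(16)=3 chase 'a': 3 ⇒ 10;  out=∅∪out(10)=∅
  fail(6) 'ccbb': from fail(5)=1 chase 'b': 1 ⇒ 2;  out=∅∪out(2)={0}
  fail(12) 'caca': from fail(11)=16 chase 'a': 16 ⇒ 22;  out=∅∪out(22)=∅
  fail(18) 'acba': from fail(17)=1 chase 'a': 1→0 ⇒ 15;  out=∅∪out(15)=∅
  fail(23) 'acaa': from fail(22)=10 chase 'a': 10→15 ⇒ 20;  out=∅∪out(20)=∅
  fail(7) 'ccbbb': from fail(6)=2 chase 'b': 2→1 ⇒ 2;  out=∅∪out(2)={0}
  fail(13) 'cacaa': from fail(12)=22 chase 'a': 22 ⇒ 23;  out=∅∪out(23)=∅
  fail(19) 'acbac': from fail(18)=15 chase 'c': 15 ⇒ 16;  out={4}∪out(16)={4}
  fail(24) 'acaaa': from fail(23)=20 chase 'a': 20→15 ⇒ 20;  out={6}∪out(20)={6}
  fail(8) 'ccbbba': from fail(7)=2 chase 'a': 2 ⇒ 9;  out={1}∪out(9)={1,2}
  fail(14) 'cacaaa': from fail(13)=23 chase 'a': 23 ⇒ 24;  out={3}∪out(24)={3,6}

Text stream:
[0] read 'b'  n0⇒n1
[1] read 'b'  n1⇒n2  → match P0@[0:1]
[2] read 'a'  n2⇒n9  → match P2@[0:2]
[3] read 'a'  n9⇒n20 ·f
[4] read 'a'  n20⇒n20 ·f
[5] read 'c'  n20⇒n21  → match P5@[3:5]
[6] read 'a'  n21⇒n22 ·f
[7] read 'a'  n22⇒n23
[8] read 'a'  n23⇒n24  → match P6@[4:8]
[9] read 'b'  n24⇒n1 ·f
[10] read 'c'  n1⇒n3 ·f
[11] read 'c'  n3⇒n4
[12] read 'a'  n4⇒n10 ·f
[13] read 'c'  n10⇒n11
[14] read 'a'  n11⇒n12
[15] read 'a'  n12⇒n13
[16] read 'a'  n13⇒n14  → match P3@[11:16],P6@[12:16]
[17] read 'b'  n14⇒n1 ·f
[18] read 'a'  n1⇒n15 ·f
[19] read 'a'  n15⇒n20
[20] read 'c'  n20⇒n21  → match P5@[18:20]

Matches: [[1,0],[2,2],[5,5],[8,6],[16,3],[16,6],[20,5]]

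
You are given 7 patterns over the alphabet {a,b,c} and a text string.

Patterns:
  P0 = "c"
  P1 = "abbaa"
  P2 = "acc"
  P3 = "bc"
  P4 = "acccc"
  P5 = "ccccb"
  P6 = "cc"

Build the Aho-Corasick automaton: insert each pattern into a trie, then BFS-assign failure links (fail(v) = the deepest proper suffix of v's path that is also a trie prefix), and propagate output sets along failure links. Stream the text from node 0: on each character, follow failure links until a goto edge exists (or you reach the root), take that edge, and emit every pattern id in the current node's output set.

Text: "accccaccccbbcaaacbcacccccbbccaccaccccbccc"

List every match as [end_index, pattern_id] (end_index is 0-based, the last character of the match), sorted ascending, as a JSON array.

Construct AC machine:
Trie nodes:
  n0 'ε': a→2 b→9 c→1
  n1 'c': c→13  [P0 ends]
  n2 'a': b→3 c→7
  n3 'ab': b→4
  n4 'abb': a→5
  n5 'abba': a→6
  n6 'abbaa': ·  [P1 ends]
  n7 'ac': c→8
  n8 'acc': c→11  [P2 ends]
  n9 'b': c→10
  n10 'bc': ·  [P3 ends]
  n11 'accc': c→12
  n12 'acccc': ·  [P4 ends]
  n13 'cc': c→14  [P6 ends]
  n14 'ccc': c→15
  n15 'cccc': b→16
  n16 'ccccb': ·  [P5 ends]

BFS fail/out derivation:
  fail(1) 'c': from fail(0)=0 chase 'c': 0 ⇒ 0;  out={0}∪out(0)={0}
  fail(2) 'a': from fail(0)=0 chase 'a': 0 ⇒ 0;  out=∅∪out(0)=∅
  fail(9) 'b': from fail(0)=0 chase 'b': 0 ⇒ 0;  out=∅∪out(0)=∅
  fail(3) 'ab': from fail(2)=0 chase 'b': 0 ⇒ 9;  out=∅∪out(9)=∅
  fail(7) 'ac': from fail(2)=0 chase 'c': 0 ⇒ 1;  out=∅∪out(1)={0}
  fail(10) 'bc': from fail(9)=0 chase 'c': 0 ⇒ 1;  out={3}∪out(1)={0,3}
  fail(13) 'cc': from fail(1)=0 chase 'c': 0 ⇒ 1;  out={6}∪out(1)={0,6}
  fail(4) 'abb': from fail(3)=9 chase 'b': 9→0 ⇒ 9;  out=∅∪out(9)=∅
  fail(8) 'acc': from fail(7)=1 chase 'c': 1 ⇒ 13;  out={2}∪out(13)={0,2,6}
  fail(14) 'ccc': from fail(13)=1 chase 'c': 1 ⇒ 13;  out=∅∪out(13)={0,6}
  fail(5) 'abba': from fail(4)=9 chase 'a': 9→0 ⇒ 2;  out=∅∪out(2)=∅
  fail(11) 'accc': from fail(8)=13 chase 'c': 13 ⇒ 14;  out=∅∪out(14)={0,6}
  fail(15) 'cccc': from fail(14)=13 chase 'c': 13 ⇒ 14;  out=∅∪out(14)={0,6}
  fail(6) 'abbaa': from fail(5)=2 chase 'a': 2→0 ⇒ 2;  out={1}∪out(2)={1}
  fail(12) 'acccc': from fail(11)=14 chase 'c': 14 ⇒ 15;  out={4}∪out(15)={0,4,6}
  fail(16) 'ccccb': from fail(15)=14 chase 'b': 14→13→1→0 ⇒ 9;  out={5}∪out(9)={5}

Scan:
pos 0 'a': at 2
pos 1 'c': at 7  → match P0@[1:1]
pos 2 'c': at 8  → match P0@[2:2],P2@[0:2],P6@[1:2]
pos 3 'c': at 11  → match P0@[3:3],P6@[2:3]
pos 4 'c': at 12  → match P0@[4:4],P4@[0:4],P6@[3:4]
pos 5 'a': at 2 ·f
pos 6 'c': at 7  → match P0@[6:6]
pos 7 'c': at 8  → match P0@[7:7],P2@[5:7],P6@[6:7]
pos 8 'c': at 11  → match P0@[8:8],P6@[7:8]
pos 9 'c': at 12  → match P0@[9:9],P4@[5:9],P6@[8:9]
pos 10 'b': at 16 ·f  → match P5@[6:10]
pos 11 'b': at 9 ·f
pos 12 'c': at 10  → match P0@[12:12],P3@[11:12]
pos 13 'a': at 2 ·f
pos 14 'a': at 2 ·f
pos 15 'a': at 2 ·f
pos 16 'c': at 7  → match P0@[16:16]
pos 17 'b': at 9 ·f
pos 18 'c': at 10  → match P0@[18:18],P3@[17:18]
pos 19 'a': at 2 ·f
pos 20 'c': at 7  → match P0@[20:20]
pos 21 'c': at 8  → match P0@[21:21],P2@[19:21],P6@[20:21]
pos 22 'c': at 11  → match P0@[22:22],P6@[21:22]
pos 23 'c': at 12  → match P0@[23:23],P4@[19:23],P6@[22:23]
pos 24 'c': at 15 ·f  → match P0@[24:24],P6@[23:24]
pos 25 'b': at 16  → match P5@[21:25]
pos 26 'b': at 9 ·f
pos 27 'c': at 10  → match P0@[27:27],P3@[26:27]
pos 28 'c': at 13 ·f  → match P0@[28:28],P6@[27:28]
pos 29 'a': at 2 ·f
pos 30 'c': at 7  → match P0@[30:30]
pos 31 'c': at 8  → match P0@[31:31],P2@[29:31],P6@[30:31]
pos 32 'a': at 2 ·f
pos 33 'c': at 7  → match P0@[33:33]
pos 34 'c': at 8  → match P0@[34:34],P2@[32:34],P6@[33:34]
pos 35 'c': at 11  → match P0@[35:35],P6@[34:35]
pos 36 'c': at 12  → match P0@[36:36],P4@[32:36],P6@[35:36]
pos 37 'b': at 16 ·f  → match P5@[33:37]
pos 38 'c': at 10 ·f  → match P0@[38:38],P3@[37:38]
pos 39 'c': at 13 ·f  → match P0@[39:39],P6@[38:39]
pos 40 'c': at 14  → match P0@[40:40],P6@[39:40]

Matches: [[1,0],[2,0],[2,2],[2,6],[3,0],[3,6],[4,0],[4,4],[4,6],[6,0],[7,0],[7,2],[7,6],[8,0],[8,6],[9,0],[9,4],[9,6],[10,5],[12,0],[12,3],[16,0],[18,0],[18,3],[20,0],[21,0],[21,2],[21,6],[22,0],[22,6],[23,0],[23,4],[23,6],[24,0],[24,6],[25,5],[27,0],[27,3],[28,0],[28,6],[30,0],[31,0],[31,2],[31,6],[33,0],[34,0],[34,2],[34,6],[35,0],[35,6],[36,0],[36,4],[36,6],[37,5],[38,0],[38,3],[39,0],[39,6],[40,0],[40,6]]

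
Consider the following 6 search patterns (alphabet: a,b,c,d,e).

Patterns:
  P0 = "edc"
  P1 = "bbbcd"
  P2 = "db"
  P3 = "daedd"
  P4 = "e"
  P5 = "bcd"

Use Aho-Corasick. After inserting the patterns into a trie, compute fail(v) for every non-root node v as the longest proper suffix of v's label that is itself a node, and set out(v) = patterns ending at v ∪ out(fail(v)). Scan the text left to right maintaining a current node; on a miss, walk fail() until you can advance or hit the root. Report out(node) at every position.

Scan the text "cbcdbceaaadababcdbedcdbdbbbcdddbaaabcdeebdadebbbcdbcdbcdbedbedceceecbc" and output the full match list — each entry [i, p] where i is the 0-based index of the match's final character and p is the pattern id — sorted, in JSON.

Build automaton:
Trie (insert patterns):
  n0 'ε': b→4 d→9 e→1
  n1 'e': d→2  ←P4
  n2 'ed': c→3
  n3 'edc': ·  ←P0
  n4 'b': b→5 c→15
  n5 'bb': b→6
  n6 'bbb': c→7
  n7 'bbbc': d→8
  n8 'bbbcd': ·  ←P1
  n9 'd': a→11 b→10
  n10 'db': ·  ←P2
  n11 'da': e→12
  n12 'dae': d→13
  n13 'daed': d→14
  n14 'daedd': ·  ←P3
  n15 'bc': d→16
  n16 'bcd': ·  ←P5

Failure links (BFS by depth):
  n1('e'): parent n0 fail=0; on 'e' 0 → fail=0;  out {4}∪∅={4}
  n4('b'): parent n0 fail=0; on 'b' 0 → fail=0;  out ∅∪∅=∅
  n9('d'): parent n0 fail=0; on 'd' 0 → fail=0;  out ∅∪∅=∅
  n2('ed'): parent n1 fail=0; on 'd' 0 → fail=9;  out ∅∪∅=∅
  n5('bb'): parent n4 fail=0; on 'b' 0 → fail=4;  out ∅∪∅=∅
  n10('db'): parent n9 fail=0; on 'b' 0 → fail=4;  out {2}∪∅={2}
  n11('da'): parent n9 fail=0; on 'a' 0 → fail=0;  out ∅∪∅=∅
  n15('bc'): parent n4 fail=0; on 'c' 0 → fail=0;  out ∅∪∅=∅
  n3('edc'): parent n2 fail=9; on 'c' 9→0 → fail=0;  out {0}∪∅={0}
  n6('bbb'): parent n5 fail=4; on 'b' 4 → fail=5;  out ∅∪∅=∅
  n12('dae'): parent n11 fail=0; on 'e' 0 → fail=1;  out ∅∪{4}={4}
  n16('bcd'): parent n15 fail=0; on 'd' 0 → fail=9;  out {5}∪∅={5}
  n7('bbbc'): parent n6 fail=5; on 'c' 5→4 → fail=15;  out ∅∪∅=∅
  n13('daed'): parent n12 fail=1; on 'd' 1 → fail=2;  out ∅∪∅=∅
  n8('bbbcd'): parent n7 fail=15; on 'd' 15 → fail=16;  out {1}∪{5}={1,5}
  n14('daedd'): parent n13 fail=2; on 'd' 2→9→0 → fail=9;  out {3}∪∅={3}

Text stream:
i=0 'c': node 0→0
i=1 'b': node 0→4
i=2 'c': node 4→15
i=3 'd': node 15→16  → match P5@[1:3]
i=4 'b': node 16→10 ·f  → match P2@[3:4]
i=5 'c': node 10→15 ·f
i=6 'e': node 15→1 ·f  → match P4@[6:6]
i=7 'a': node 1→0 ·f
i=8 'a': node 0→0
i=9 'a': node 0→0
i=10 'd': node 0→9
i=11 'a': node 9→11
i=12 'b': node 11→4 ·f
i=13 'a': node 4→0 ·f
i=14 'b': node 0→4
i=15 'c': node 4→15
i=16 'd': node 15→16  → match P5@[14:16]
i=17 'b': node 16→10 ·f  → match P2@[16:17]
i=18 'e': node 10→1 ·f  → match P4@[18:18]
i=19 'd': node 1→2
i=20 'c': node 2→3  → match P0@[18:20]
i=21 'd': node 3→9 ·f
i=22 'b': node 9→10  → match P2@[21:22]
i=23 'd': node 10→9 ·f
i=24 'b': node 9→10  → match P2@[23:24]
i=25 'b': node 10→5 ·f
i=26 'b': node 5→6
i=27 'c': node 6→7
i=28 'd': node 7→8  → match P1@[24:28],P5@[26:28]
i=29 'd': node 8→9 ·f
i=30 'd': node 9→9 ·f
i=31 'b': node 9→10  → match P2@[30:31]
i=32 'a': node 10→0 ·f
i=33 'a': node 0→0
i=34 'a': node 0→0
i=35 'b': node 0→4
i=36 'c': node 4→15
i=37 'd': node 15→16  → match P5@[35:37]
i=38 'e': node 16→1 ·f  → match P4@[38:38]
i=39 'e': node 1→1 ·f  → match P4@[39:39]
i=40 'b': node 1→4 ·f
i=41 'd': node 4→9 ·f
i=42 'a': node 9→11
i=43 'd': node 11→9 ·f
i=44 'e': node 9→1 ·f  → match P4@[44:44]
i=45 'b': node 1→4 ·f
i=46 'b': node 4→5
i=47 'b': node 5→6
i=48 'c': node 6→7
i=49 'd': node 7→8  → match P1@[45:49],P5@[47:49]
i=50 'b': node 8→10 ·f  → match P2@[49:50]
i=51 'c': node 10→15 ·f
i=52 'd': node 15→16  → match P5@[50:52]
i=53 'b': node 16→10 ·f  → match P2@[52:53]
i=54 'c': node 10→15 ·f
i=55 'd': node 15→16  → match P5@[53:55]
i=56 'b': node 16→10 ·f  → match P2@[55:56]
i=57 'e': node 10→1 ·f  → match P4@[57:57]
i=58 'd': node 1→2
i=59 'b': node 2→10 ·f  → match P2@[58:59]
i=60 'e': node 10→1 ·f  → match P4@[60:60]
i=61 'd': node 1→2
i=62 'c': node 2→3  → match P0@[60:62]
i=63 'e': node 3→1 ·f  → match P4@[63:63]
i=64 'c': node 1→0 ·f
i=65 'e': node 0→1  → match P4@[65:65]
i=66 'e': node 1→1 ·f  → match P4@[66:66]
i=67 'c': node 1→0 ·f
i=68 'b': node 0→4
i=69 'c': node 4→15

Matches: [[3,5],[4,2],[6,4],[16,5],[17,2],[18,4],[20,0],[22,2],[24,2],[28,1],[28,5],[31,2],[37,5],[38,4],[39,4],[44,4],[49,1],[49,5],[50,2],[52,5],[53,2],[55,5],[56,2],[57,4],[59,2],[60,4],[62,0],[63,4],[65,4],[66,4]]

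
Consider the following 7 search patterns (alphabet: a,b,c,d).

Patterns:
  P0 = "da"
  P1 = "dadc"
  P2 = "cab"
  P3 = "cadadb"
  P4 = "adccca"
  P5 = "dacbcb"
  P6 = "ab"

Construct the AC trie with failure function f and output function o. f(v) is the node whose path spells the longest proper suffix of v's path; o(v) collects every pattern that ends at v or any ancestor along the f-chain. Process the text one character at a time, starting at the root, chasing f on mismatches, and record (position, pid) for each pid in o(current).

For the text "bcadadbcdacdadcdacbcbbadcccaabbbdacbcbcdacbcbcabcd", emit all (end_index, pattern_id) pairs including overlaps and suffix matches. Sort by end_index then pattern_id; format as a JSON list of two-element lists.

Construct AC machine:
Trie (insert patterns):
  n0 'ε': a→12 c→5 d→1
  n1 'd': a→2
  n2 'da': c→18 d→3  ←P0
  n3 'dad': c→4
  n4 'dadc': ·  ←P1
  n5 'c': a→6
  n6 'ca': b→7 d→8
  n7 'cab': ·  ←P2
  n8 'cad': a→9
  n9 'cada': d→10
  n10 'cadad': b→11
  n11 'cadadb': ·  ←P3
  n12 'a': b→22 d→13
  n13 'ad': c→14
  n14 'adc': c→15
  n15 'adcc': c→16
  n16 'adccc': a→17
  n17 'adccca': ·  ←P4
  n18 'dac': b→19
  n19 'dacb': c→20
  n20 'dacbc': b→21
  n21 'dacbcb': ·  ←P5
  n22 'ab': ·  ←P6

BFS fail/out derivation:
  n1('d'): parent n0 fail=0; on 'd' 0 → fail=0;  out ∅∪∅=∅
  n5('c'): parent n0 fail=0; on 'c' 0 → fail=0;  out ∅∪∅=∅
  n12('a'): parent n0 fail=0; on 'a' 0 → fail=0;  out ∅∪∅=∅
  n2('da'): parent n1 fail=0; on 'a' 0 → fail=12;  out {0}∪∅={0}
  n6('ca'): parent n5 fail=0; on 'a' 0 → fail=12;  out ∅∪∅=∅
  n13('ad'): parent n12 fail=0; on 'd' 0 → fail=1;  out ∅∪∅=∅
  n22('ab'): parent n12 fail=0; on 'b' 0 → fail=0;  out {6}∪∅={6}
  n3('dad'): parent n2 fail=12; on 'd' 12 → fail=13;  out ∅∪∅=∅
  n7('cab'): parent n6 fail=12; on 'b' 12 → fail=22;  out {2}∪{6}={2,6}
  n8('cad'): parent n6 fail=12; on 'd' 12 → fail=13;  out ∅∪∅=∅
  n14('adc'): parent n13 fail=1; on 'c' 1→0 → fail=5;  out ∅∪∅=∅
  n18('dac'): parent n2 fail=12; on 'c' 12→0 → fail=5;  out ∅∪∅=∅
  n4('dadc'): parent n3 fail=13; on 'c' 13 → fail=14;  out {1}∪∅={1}
  n9('cada'): parent n8 fail=13; on 'a' 13→1 → fail=2;  out ∅∪{0}={0}
  n15('adcc'): parent n14 fail=5; on 'c' 5→0 → fail=5;  out ∅∪∅=∅
  n19('dacb'): parent n18 fail=5; on 'b' 5→0 → fail=0;  out ∅∪∅=∅
  n10('cadad'): parent n9 fail=2; on 'd' 2 → fail=3;  out ∅∪∅=∅
  n16('adccc'): parent n15 fail=5; on 'c' 5→0 → fail=5;  out ∅∪∅=∅
  n20('dacbc'): parent n19 fail=0; on 'c' 0 → fail=5;  out ∅∪∅=∅
  n11('cadadb'): parent n10 fail=3; on 'b' 3→13→1→0 → fail=0;  out {3}∪∅={3}
  n17('adccca'): parent n16 fail=5; on 'a' 5 → fail=6;  out {4}∪∅={4}
  n21('dacbcb'): parent n20 fail=5; on 'b' 5→0 → fail=0;  out {5}∪∅={5}

Run:
i=0 'b': node 0→0
i=1 'c': node 0→5
i=2 'a': node 5→6
i=3 'd': node 6→8
i=4 'a': node 8→9  → match P0@[3:4]
i=5 'd': node 9→10
i=6 'b': node 10→11  → match P3@[1:6]
i=7 'c': node 11→5 (fail-walked)
i=8 'd': node 5→1 (fail-walked)
i=9 'a': node 1→2  → match P0@[8:9]
i=10 'c': node 2→18
i=11 'd': node 18→1 (fail-walked)
i=12 'a': node 1→2  → match P0@[11:12]
i=13 'd': node 2→3
i=14 'c': node 3→4  → match P1@[11:14]
i=15 'd': node 4→1 (fail-walked)
i=16 'a': node 1→2  → match P0@[15:16]
i=17 'c': node 2→18
i=18 'b': node 18→19
i=19 'c': node 19→20
i=20 'b': node 20→21  → match P5@[15:20]
i=21 'b': node 21→0 (fail-walked)
i=22 'a': node 0→12
i=23 'd': node 12→13
i=24 'c': node 13→14
i=25 'c': node 14→15
i=26 'c': node 15→16
i=27 'a': node 16→17  → match P4@[22:27]
i=28 'a': node 17→12 (fail-walked)
i=29 'b': node 12→22  → match P6@[28:29]
i=30 'b': node 22→0 (fail-walked)
i=31 'b': node 0→0
i=32 'd': node 0→1
i=33 'a': node 1→2  → match P0@[32:33]
i=34 'c': node 2→18
i=35 'b': node 18→19
i=36 'c': node 19→20
i=37 'b': node 20→21  → match P5@[32:37]
i=38 'c': node 21→5 (fail-walked)
i=39 'd': node 5→1 (fail-walked)
i=40 'a': node 1→2  → match P0@[39:40]
i=41 'c': node 2→18
i=42 'b': node 18→19
i=43 'c': node 19→20
i=44 'b': node 20→21  → match P5@[39:44]
i=45 'c': node 21→5 (fail-walked)
i=46 'a': node 5→6
i=47 'b': node 6→7  → match P2@[45:47],P6@[46:47]
i=48 'c': node 7→5 (fail-walked)
i=49 'd': node 5→1 (fail-walked)

Matches: [[4,0],[6,3],[9,0],[12,0],[14,1],[16,0],[20,5],[27,4],[29,6],[33,0],[37,5],[40,0],[44,5],[47,2],[47,6]]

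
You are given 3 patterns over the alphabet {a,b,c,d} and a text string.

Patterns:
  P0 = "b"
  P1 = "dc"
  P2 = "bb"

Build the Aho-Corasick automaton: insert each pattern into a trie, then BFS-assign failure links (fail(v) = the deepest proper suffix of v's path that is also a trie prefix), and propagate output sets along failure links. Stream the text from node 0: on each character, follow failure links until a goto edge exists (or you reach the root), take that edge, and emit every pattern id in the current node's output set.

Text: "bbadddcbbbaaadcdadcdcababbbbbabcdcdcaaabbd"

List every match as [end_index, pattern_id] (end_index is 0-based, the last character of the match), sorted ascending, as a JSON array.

Build:
Trie nodes:
  n0 'ε': b→1 d→2
  n1 'b': b→4  ←P0
  n2 'd': c→3
  n3 'dc': ·  ←P1
  n4 'bb': ·  ←P2

Failure links (BFS by depth):
  fail(1) 'b': from fail(0)=0 chase 'b': 0 ⇒ 0;  out={0}∪out(0)={0}
  fail(2) 'd': from fail(0)=0 chase 'd': 0 ⇒ 0;  out=∅∪out(0)=∅
  fail(3) 'dc': from fail(2)=0 chase 'c': 0 ⇒ 0;  out={1}∪out(0)={1}
  fail(4) 'bb': from fail(1)=0 chase 'b': 0 ⇒ 1;  out={2}∪out(1)={0,2}

Text stream:
[0] read 'b'  n0⇒n1  → match P0@[0:0]
[1] read 'b'  n1⇒n4  → match P0@[1:1],P2@[0:1]
[2] read 'a'  n4⇒n0 ·f
[3] read 'd'  n0⇒n2
[4] read 'd'  n2⇒n2 ·f
[5] read 'd'  n2⇒n2 ·f
[6] read 'c'  n2⇒n3  → match P1@[5:6]
[7] read 'b'  n3⇒n1 ·f  → match P0@[7:7]
[8] read 'b'  n1⇒n4  → match P0@[8:8],P2@[7:8]
[9] read 'b'  n4⇒n4 ·f  → match P0@[9:9],P2@[8:9]
[10] read 'a'  n4⇒n0 ·f
[11] read 'a'  n0⇒n0
[12] read 'a'  n0⇒n0
[13] read 'd'  n0⇒n2
[14] read 'c'  n2⇒n3  → match P1@[13:14]
[15] read 'd'  n3⇒n2 ·f
[16] read 'a'  n2⇒n0 ·f
[17] read 'd'  n0⇒n2
[18] read 'c'  n2⇒n3  → match P1@[17:18]
[19] read 'd'  n3⇒n2 ·f
[20] read 'c'  n2⇒n3  → match P1@[19:20]
[21] read 'a'  n3⇒n0 ·f
[22] read 'b'  n0⇒n1  → match P0@[22:22]
[23] read 'a'  n1⇒n0 ·f
[24] read 'b'  n0⇒n1  → match P0@[24:24]
[25] read 'b'  n1⇒n4  → match P0@[25:25],P2@[24:25]
[26] read 'b'  n4⇒n4 ·f  → match P0@[26:26],P2@[25:26]
[27] read 'b'  n4⇒n4 ·f  → match P0@[27:27],P2@[26:27]
[28] read 'b'  n4⇒n4 ·f  → match P0@[28:28],P2@[27:28]
[29] read 'a'  n4⇒n0 ·f
[30] read 'b'  n0⇒n1  → match P0@[30:30]
[31] read 'c'  n1⇒n0 ·f
[32] read 'd'  n0⇒n2
[33] read 'c'  n2⇒n3  → match P1@[32:33]
[34] read 'd'  n3⇒n2 ·f
[35] read 'c'  n2⇒n3  → match P1@[34:35]
[36] read 'a'  n3⇒n0 ·f
[37] read 'a'  n0⇒n0
[38] read 'a'  n0⇒n0
[39] read 'b'  n0⇒n1  → match P0@[39:39]
[40] read 'b'  n1⇒n4  → match P0@[40:40],P2@[39:40]
[41] read 'd'  n4⇒n2 ·f

All matches (sorted): [[0,0],[1,0],[1,2],[6,1],[7,0],[8,0],[8,2],[9,0],[9,2],[14,1],[18,1],[20,1],[22,0],[24,0],[25,0],[25,2],[26,0],[26,2],[27,0],[27,2],[28,0],[28,2],[30,0],[33,1],[35,1],[39,0],[40,0],[40,2]]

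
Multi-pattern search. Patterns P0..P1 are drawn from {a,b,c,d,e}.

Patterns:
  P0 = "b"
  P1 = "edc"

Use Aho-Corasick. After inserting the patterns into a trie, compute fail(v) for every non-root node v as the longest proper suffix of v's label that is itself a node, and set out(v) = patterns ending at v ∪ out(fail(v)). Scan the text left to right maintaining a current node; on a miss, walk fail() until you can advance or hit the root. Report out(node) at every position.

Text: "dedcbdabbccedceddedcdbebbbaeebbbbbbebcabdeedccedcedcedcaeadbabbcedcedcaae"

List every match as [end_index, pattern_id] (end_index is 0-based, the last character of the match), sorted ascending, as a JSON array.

Construct AC machine:
Trie nodes:
  0='ε' goto b→1 e→2
  1='b' goto ·  ←P0
  2='e' goto d→3
  3='ed' goto c→4
  4='edc' goto ·  ←P1

BFS fail/out derivation:
  n1('b'): parent n0 fail=0; on 'b' 0 → fail=0;  out {0}∪∅={0}
  n2('e'): parent n0 fail=0; on 'e' 0 → fail=0;  out ∅∪∅=∅
  n3('ed'): parent n2 fail=0; on 'd' 0 → fail=0;  out ∅∪∅=∅
  n4('edc'): parent n3 fail=0; on 'c' 0 → fail=0;  out {1}∪∅={1}

Run:
i=0 'd': node 0→0
i=1 'e': node 0→2
i=2 'd': node 2→3
i=3 'c': node 3→4  ** P1@[1:3]
i=4 'b': node 4→1 (fail-walked)  ** P0@[4:4]
i=5 'd': node 1→0 (fail-walked)
i=6 'a': node 0→0
i=7 'b': node 0→1  ** P0@[7:7]
i=8 'b': node 1→1 (fail-walked)  ** P0@[8:8]
i=9 'c': node 1→0 (fail-walked)
i=10 'c': node 0→0
i=11 'e': node 0→2
i=12 'd': node 2→3
i=13 'c': node 3→4  ** P1@[11:13]
i=14 'e': node 4→2 (fail-walked)
i=15 'd': node 2→3
i=16 'd': node 3→0 (fail-walked)
i=17 'e': node 0→2
i=18 'd': node 2→3
i=19 'c': node 3→4  ** P1@[17:19]
i=20 'd': node 4→0 (fail-walked)
i=21 'b': node 0→1  ** P0@[21:21]
i=22 'e': node 1→2 (fail-walked)
i=23 'b': node 2→1 (fail-walked)  ** P0@[23:23]
i=24 'b': node 1→1 (fail-walked)  ** P0@[24:24]
i=25 'b': node 1→1 (fail-walked)  ** P0@[25:25]
i=26 'a': node 1→0 (fail-walked)
i=27 'e': node 0→2
i=28 'e': node 2→2 (fail-walked)
i=29 'b': node 2→1 (fail-walked)  ** P0@[29:29]
i=30 'b': node 1→1 (fail-walked)  ** P0@[30:30]
i=31 'b': node 1→1 (fail-walked)  ** P0@[31:31]
i=32 'b': node 1→1 (fail-walked)  ** P0@[32:32]
i=33 'b': node 1→1 (fail-walked)  ** P0@[33:33]
i=34 'b': node 1→1 (fail-walked)  ** P0@[34:34]
i=35 'e': node 1→2 (fail-walked)
i=36 'b': node 2→1 (fail-walked)  ** P0@[36:36]
i=37 'c': node 1→0 (fail-walked)
i=38 'a': node 0→0
i=39 'b': node 0→1  ** P0@[39:39]
i=40 'd': node 1→0 (fail-walked)
i=41 'e': node 0→2
i=42 'e': node 2→2 (fail-walked)
i=43 'd': node 2→3
i=44 'c': node 3→4  ** P1@[42:44]
i=45 'c': node 4→0 (fail-walked)
i=46 'e': node 0→2
i=47 'd': node 2→3
i=48 'c': node 3→4  ** P1@[46:48]
i=49 'e': node 4→2 (fail-walked)
i=50 'd': node 2→3
i=51 'c': node 3→4  ** P1@[49:51]
i=52 'e': node 4→2 (fail-walked)
i=53 'd': node 2→3
i=54 'c': node 3→4  ** P1@[52:54]
i=55 'a': node 4→0 (fail-walked)
i=56 'e': node 0→2
i=57 'a': node 2→0 (fail-walked)
i=58 'd': node 0→0
i=59 'b': node 0→1  ** P0@[59:59]
i=60 'a': node 1→0 (fail-walked)
i=61 'b': node 0→1  ** P0@[61:61]
i=62 'b': node 1→1 (fail-walked)  ** P0@[62:62]
i=63 'c': node 1→0 (fail-walked)
i=64 'e': node 0→2
i=65 'd': node 2→3
i=66 'c': node 3→4  ** P1@[64:66]
i=67 'e': node 4→2 (fail-walked)
i=68 'd': node 2→3
i=69 'c': node 3→4  ** P1@[67:69]
i=70 'a': node 4→0 (fail-walked)
i=71 'a': node 0→0
i=72 'e': node 0→2

All matches (sorted): [[3,1],[4,0],[7,0],[8,0],[13,1],[19,1],[21,0],[23,0],[24,0],[25,0],[29,0],[30,0],[31,0],[32,0],[33,0],[34,0],[36,0],[39,0],[44,1],[48,1],[51,1],[54,1],[59,0],[61,0],[62,0],[66,1],[69,1]]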